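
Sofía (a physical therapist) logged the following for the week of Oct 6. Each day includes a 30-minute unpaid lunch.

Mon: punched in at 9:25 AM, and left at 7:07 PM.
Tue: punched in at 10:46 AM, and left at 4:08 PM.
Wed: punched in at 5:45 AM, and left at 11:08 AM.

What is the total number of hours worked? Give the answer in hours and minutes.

Mon: 9:25 AM–7:07 PM = 9 h 42 min; less 30 min break → 9 h 12 min
Tue: 10:46 AM–4:08 PM = 5 h 22 min; less 30 min break → 4 h 52 min
Wed: 5:45 AM–11:08 AM = 5 h 23 min; less 30 min break → 4 h 53 min
Total: 9 h 12 min + 4 h 52 min + 4 h 53 min = 18 h 57 min.

18 h 57 min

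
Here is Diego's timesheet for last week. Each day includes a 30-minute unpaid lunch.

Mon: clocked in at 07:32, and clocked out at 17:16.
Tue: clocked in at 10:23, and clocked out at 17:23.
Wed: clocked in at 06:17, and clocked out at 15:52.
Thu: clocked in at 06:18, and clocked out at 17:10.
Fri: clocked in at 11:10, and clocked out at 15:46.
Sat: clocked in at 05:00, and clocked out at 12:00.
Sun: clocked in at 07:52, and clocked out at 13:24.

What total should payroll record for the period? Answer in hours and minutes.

50 h 49 min

Mon: 07:32–17:16 = 9 h 44 min; less 30 min break → 9 h 14 min
Tue: 10:23–17:23 = 7 h 0 min; less 30 min break → 6 h 30 min
Wed: 06:17–15:52 = 9 h 35 min; less 30 min break → 9 h 5 min
Thu: 06:18–17:10 = 10 h 52 min; less 30 min break → 10 h 22 min
Fri: 11:10–15:46 = 4 h 36 min; less 30 min break → 4 h 6 min
Sat: 05:00–12:00 = 7 h 0 min; less 30 min break → 6 h 30 min
Sun: 07:52–13:24 = 5 h 32 min; less 30 min break → 5 h 2 min
Total: 9 h 14 min + 6 h 30 min + 9 h 5 min + 10 h 22 min + 4 h 6 min + 6 h 30 min + 5 h 2 min = 50 h 49 min.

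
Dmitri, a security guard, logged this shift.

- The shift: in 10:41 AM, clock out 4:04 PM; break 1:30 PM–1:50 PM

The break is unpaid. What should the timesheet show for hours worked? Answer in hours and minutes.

5 h 3 min

The shift: 10:41 AM–4:04 PM = 5 h 23 min; less 20 min break → 5 h 3 min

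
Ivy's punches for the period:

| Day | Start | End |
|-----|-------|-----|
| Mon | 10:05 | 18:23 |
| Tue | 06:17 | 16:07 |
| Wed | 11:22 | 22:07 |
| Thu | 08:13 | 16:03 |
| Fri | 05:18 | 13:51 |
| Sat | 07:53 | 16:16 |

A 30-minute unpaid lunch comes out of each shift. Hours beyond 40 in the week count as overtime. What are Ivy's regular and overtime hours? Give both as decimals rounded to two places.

Regular 40.00 hours, overtime 10.65 hours

Mon: 10:05–18:23 = 8 h 18 min; less 30 min break → 7 h 48 min
Tue: 06:17–16:07 = 9 h 50 min; less 30 min break → 9 h 20 min
Wed: 11:22–22:07 = 10 h 45 min; less 30 min break → 10 h 15 min
Thu: 08:13–16:03 = 7 h 50 min; less 30 min break → 7 h 20 min
Fri: 05:18–13:51 = 8 h 33 min; less 30 min break → 8 h 3 min
Sat: 07:53–16:16 = 8 h 23 min; less 30 min break → 7 h 53 min
Total worked: 50 h 39 min = 50.65 h.
Threshold 40 h → overtime 10 h 39 min, regular 40 h 0 min.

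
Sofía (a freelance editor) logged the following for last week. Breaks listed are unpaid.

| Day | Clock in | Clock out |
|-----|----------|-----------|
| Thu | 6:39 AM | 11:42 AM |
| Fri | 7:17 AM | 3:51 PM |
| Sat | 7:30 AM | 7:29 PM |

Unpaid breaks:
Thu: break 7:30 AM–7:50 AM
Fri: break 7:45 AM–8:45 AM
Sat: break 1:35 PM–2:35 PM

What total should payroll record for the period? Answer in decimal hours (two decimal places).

23.27 hours

Thu: 6:39 AM–11:42 AM = 5 h 3 min; less 20 min break → 4 h 43 min
Fri: 7:17 AM–3:51 PM = 8 h 34 min; less 60 min break → 7 h 34 min
Sat: 7:30 AM–7:29 PM = 11 h 59 min; less 60 min break → 10 h 59 min
Total: 4 h 43 min + 7 h 34 min + 10 h 59 min = 23 h 16 min.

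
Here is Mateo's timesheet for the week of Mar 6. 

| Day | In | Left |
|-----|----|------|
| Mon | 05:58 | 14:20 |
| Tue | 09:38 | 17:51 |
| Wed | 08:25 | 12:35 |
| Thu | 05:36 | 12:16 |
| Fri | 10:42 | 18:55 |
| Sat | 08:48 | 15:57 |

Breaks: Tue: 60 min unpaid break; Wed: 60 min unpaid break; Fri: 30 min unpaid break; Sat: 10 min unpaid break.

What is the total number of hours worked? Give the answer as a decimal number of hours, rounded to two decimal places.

40.12 hours

Mon: 05:58–14:20 = 8 h 22 min
Tue: 09:38–17:51 = 8 h 13 min; less 60 min break → 7 h 13 min
Wed: 08:25–12:35 = 4 h 10 min; less 60 min break → 3 h 10 min
Thu: 05:36–12:16 = 6 h 40 min
Fri: 10:42–18:55 = 8 h 13 min; less 30 min break → 7 h 43 min
Sat: 08:48–15:57 = 7 h 9 min; less 10 min break → 6 h 59 min
Total: 8 h 22 min + 7 h 13 min + 3 h 10 min + 6 h 40 min + 7 h 43 min + 6 h 59 min = 40 h 7 min.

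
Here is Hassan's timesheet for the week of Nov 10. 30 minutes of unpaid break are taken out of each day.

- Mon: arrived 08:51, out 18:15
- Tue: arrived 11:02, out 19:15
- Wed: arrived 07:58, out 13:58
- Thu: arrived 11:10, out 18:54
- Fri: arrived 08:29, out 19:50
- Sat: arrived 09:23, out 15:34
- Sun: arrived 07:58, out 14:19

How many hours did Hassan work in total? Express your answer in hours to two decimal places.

51.73 hours

Mon: 08:51–18:15 = 9 h 24 min; less 30 min break → 8 h 54 min
Tue: 11:02–19:15 = 8 h 13 min; less 30 min break → 7 h 43 min
Wed: 07:58–13:58 = 6 h 0 min; less 30 min break → 5 h 30 min
Thu: 11:10–18:54 = 7 h 44 min; less 30 min break → 7 h 14 min
Fri: 08:29–19:50 = 11 h 21 min; less 30 min break → 10 h 51 min
Sat: 09:23–15:34 = 6 h 11 min; less 30 min break → 5 h 41 min
Sun: 07:58–14:19 = 6 h 21 min; less 30 min break → 5 h 51 min
Total: 8 h 54 min + 7 h 43 min + 5 h 30 min + 7 h 14 min + 10 h 51 min + 5 h 41 min + 5 h 51 min = 51 h 44 min.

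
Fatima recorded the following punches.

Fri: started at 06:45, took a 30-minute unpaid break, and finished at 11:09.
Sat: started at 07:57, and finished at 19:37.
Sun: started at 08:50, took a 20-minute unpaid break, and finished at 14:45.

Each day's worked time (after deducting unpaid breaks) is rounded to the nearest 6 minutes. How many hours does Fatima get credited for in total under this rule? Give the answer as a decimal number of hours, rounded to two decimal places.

Fri: 06:45–11:09 = 4 h 24 min − 30 min = 3 h 54 min → rounds to 3 h 54 min
Sat: 07:57–19:37 = 11 h 40 min → rounds to 11 h 42 min
Sun: 08:50–14:45 = 5 h 55 min − 20 min = 5 h 35 min → rounds to 5 h 36 min
Total credited: 21 h 12 min.

21.20 hours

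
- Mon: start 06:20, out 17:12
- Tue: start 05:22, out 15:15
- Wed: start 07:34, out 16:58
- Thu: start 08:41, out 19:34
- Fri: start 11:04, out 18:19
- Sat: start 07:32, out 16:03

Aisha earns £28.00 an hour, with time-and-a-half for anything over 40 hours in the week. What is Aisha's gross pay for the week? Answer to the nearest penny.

Mon: 06:20–17:12 = 10 h 52 min
Tue: 05:22–15:15 = 9 h 53 min
Wed: 07:34–16:58 = 9 h 24 min
Thu: 08:41–19:34 = 10 h 53 min
Fri: 11:04–18:19 = 7 h 15 min
Sat: 07:32–16:03 = 8 h 31 min
Total worked: 56 h 48 min = 3408 min.
Regular 40 h 0 min = 2400 min at £28.00/h; overtime 16 h 48 min = 1008 min at £42.00/h.
Pay = (2400 × £28.00 + 1008 × £42.00) ÷ 60 = £1825.60.

£1825.60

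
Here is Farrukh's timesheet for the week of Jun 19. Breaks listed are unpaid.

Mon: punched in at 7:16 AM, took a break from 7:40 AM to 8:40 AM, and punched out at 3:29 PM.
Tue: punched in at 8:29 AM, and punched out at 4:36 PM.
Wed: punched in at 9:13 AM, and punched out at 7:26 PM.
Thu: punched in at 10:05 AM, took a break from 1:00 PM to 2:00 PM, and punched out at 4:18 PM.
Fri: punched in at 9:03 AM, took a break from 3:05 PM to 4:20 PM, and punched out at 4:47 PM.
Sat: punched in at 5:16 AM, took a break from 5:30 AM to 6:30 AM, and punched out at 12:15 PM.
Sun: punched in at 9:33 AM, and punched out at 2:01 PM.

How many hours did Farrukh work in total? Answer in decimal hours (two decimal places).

47.70 hours

Mon: 7:16 AM–3:29 PM = 8 h 13 min; less 60 min break → 7 h 13 min
Tue: 8:29 AM–4:36 PM = 8 h 7 min
Wed: 9:13 AM–7:26 PM = 10 h 13 min
Thu: 10:05 AM–4:18 PM = 6 h 13 min; less 60 min break → 5 h 13 min
Fri: 9:03 AM–4:47 PM = 7 h 44 min; less 75 min break → 6 h 29 min
Sat: 5:16 AM–12:15 PM = 6 h 59 min; less 60 min break → 5 h 59 min
Sun: 9:33 AM–2:01 PM = 4 h 28 min
Total: 7 h 13 min + 8 h 7 min + 10 h 13 min + 5 h 13 min + 6 h 29 min + 5 h 59 min + 4 h 28 min = 47 h 42 min.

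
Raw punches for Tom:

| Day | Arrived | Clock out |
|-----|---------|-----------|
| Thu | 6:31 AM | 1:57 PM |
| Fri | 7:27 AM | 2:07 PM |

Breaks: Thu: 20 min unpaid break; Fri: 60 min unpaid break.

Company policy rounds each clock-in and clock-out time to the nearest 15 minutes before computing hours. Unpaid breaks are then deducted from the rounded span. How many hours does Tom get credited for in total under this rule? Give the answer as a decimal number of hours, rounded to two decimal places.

Thu: in 6:31 AM→6:30 AM, out 1:57 PM→2:00 PM; 7 h 30 min − 20 min = 7 h 10 min
Fri: in 7:27 AM→7:30 AM, out 2:07 PM→2:00 PM; 6 h 30 min − 60 min = 5 h 30 min
Total credited: 12 h 40 min.

12.67 hours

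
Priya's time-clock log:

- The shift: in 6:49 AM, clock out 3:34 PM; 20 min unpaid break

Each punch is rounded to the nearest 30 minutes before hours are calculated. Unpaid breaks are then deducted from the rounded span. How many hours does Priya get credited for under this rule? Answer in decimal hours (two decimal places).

The shift: in 6:49 AM→7:00 AM, out 3:34 PM→3:30 PM; 8 h 30 min − 20 min = 8 h 10 min

8.17 hours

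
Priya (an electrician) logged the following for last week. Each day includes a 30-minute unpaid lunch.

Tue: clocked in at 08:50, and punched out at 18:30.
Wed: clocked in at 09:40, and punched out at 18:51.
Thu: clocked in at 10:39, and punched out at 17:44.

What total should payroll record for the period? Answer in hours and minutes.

24 h 26 min

Tue: 08:50–18:30 = 9 h 40 min; less 30 min break → 9 h 10 min
Wed: 09:40–18:51 = 9 h 11 min; less 30 min break → 8 h 41 min
Thu: 10:39–17:44 = 7 h 5 min; less 30 min break → 6 h 35 min
Total: 9 h 10 min + 8 h 41 min + 6 h 35 min = 24 h 26 min.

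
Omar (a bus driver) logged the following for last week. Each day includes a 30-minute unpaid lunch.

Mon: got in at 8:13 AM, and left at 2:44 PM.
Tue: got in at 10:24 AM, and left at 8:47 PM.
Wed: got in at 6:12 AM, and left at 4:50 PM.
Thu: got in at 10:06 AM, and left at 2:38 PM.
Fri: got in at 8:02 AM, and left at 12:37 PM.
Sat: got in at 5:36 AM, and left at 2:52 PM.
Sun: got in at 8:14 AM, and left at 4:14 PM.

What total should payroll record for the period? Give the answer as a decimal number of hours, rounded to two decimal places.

50.42 hours

Mon: 8:13 AM–2:44 PM = 6 h 31 min; less 30 min break → 6 h 1 min
Tue: 10:24 AM–8:47 PM = 10 h 23 min; less 30 min break → 9 h 53 min
Wed: 6:12 AM–4:50 PM = 10 h 38 min; less 30 min break → 10 h 8 min
Thu: 10:06 AM–2:38 PM = 4 h 32 min; less 30 min break → 4 h 2 min
Fri: 8:02 AM–12:37 PM = 4 h 35 min; less 30 min break → 4 h 5 min
Sat: 5:36 AM–2:52 PM = 9 h 16 min; less 30 min break → 8 h 46 min
Sun: 8:14 AM–4:14 PM = 8 h 0 min; less 30 min break → 7 h 30 min
Total: 6 h 1 min + 9 h 53 min + 10 h 8 min + 4 h 2 min + 4 h 5 min + 8 h 46 min + 7 h 30 min = 50 h 25 min.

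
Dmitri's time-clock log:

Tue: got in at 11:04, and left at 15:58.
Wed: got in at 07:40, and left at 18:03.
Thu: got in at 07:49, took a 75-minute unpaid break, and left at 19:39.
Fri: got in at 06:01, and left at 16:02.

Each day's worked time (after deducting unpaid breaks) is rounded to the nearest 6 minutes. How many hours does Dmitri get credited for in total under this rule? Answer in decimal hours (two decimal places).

35.90 hours

Tue: 11:04–15:58 = 4 h 54 min → rounds to 4 h 54 min
Wed: 07:40–18:03 = 10 h 23 min → rounds to 10 h 24 min
Thu: 07:49–19:39 = 11 h 50 min − 75 min = 10 h 35 min → rounds to 10 h 36 min
Fri: 06:01–16:02 = 10 h 1 min → rounds to 10 h 0 min
Total credited: 35 h 54 min.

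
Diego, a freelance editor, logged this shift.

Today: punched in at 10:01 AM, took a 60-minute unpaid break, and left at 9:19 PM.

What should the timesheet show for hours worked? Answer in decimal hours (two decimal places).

Today: 10:01 AM–9:19 PM = 11 h 18 min; less 60 min break → 10 h 18 min

10.30 hours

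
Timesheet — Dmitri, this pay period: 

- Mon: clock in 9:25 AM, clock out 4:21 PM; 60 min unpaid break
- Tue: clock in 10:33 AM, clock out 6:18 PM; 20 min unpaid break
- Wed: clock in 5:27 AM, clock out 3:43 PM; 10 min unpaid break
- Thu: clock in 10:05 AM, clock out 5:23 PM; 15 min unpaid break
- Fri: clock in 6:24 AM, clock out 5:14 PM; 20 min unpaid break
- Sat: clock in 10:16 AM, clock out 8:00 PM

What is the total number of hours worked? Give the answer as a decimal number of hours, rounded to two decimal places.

50.73 hours

Mon: 9:25 AM–4:21 PM = 6 h 56 min; less 60 min break → 5 h 56 min
Tue: 10:33 AM–6:18 PM = 7 h 45 min; less 20 min break → 7 h 25 min
Wed: 5:27 AM–3:43 PM = 10 h 16 min; less 10 min break → 10 h 6 min
Thu: 10:05 AM–5:23 PM = 7 h 18 min; less 15 min break → 7 h 3 min
Fri: 6:24 AM–5:14 PM = 10 h 50 min; less 20 min break → 10 h 30 min
Sat: 10:16 AM–8:00 PM = 9 h 44 min
Total: 5 h 56 min + 7 h 25 min + 10 h 6 min + 7 h 3 min + 10 h 30 min + 9 h 44 min = 50 h 44 min.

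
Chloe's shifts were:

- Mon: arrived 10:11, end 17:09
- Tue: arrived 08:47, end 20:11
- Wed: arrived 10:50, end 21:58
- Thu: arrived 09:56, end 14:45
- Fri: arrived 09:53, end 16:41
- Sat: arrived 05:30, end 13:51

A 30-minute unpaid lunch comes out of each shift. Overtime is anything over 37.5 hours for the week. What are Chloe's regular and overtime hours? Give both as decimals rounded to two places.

Regular 37.50 hours, overtime 8.97 hours

Mon: 10:11–17:09 = 6 h 58 min; less 30 min break → 6 h 28 min
Tue: 08:47–20:11 = 11 h 24 min; less 30 min break → 10 h 54 min
Wed: 10:50–21:58 = 11 h 8 min; less 30 min break → 10 h 38 min
Thu: 09:56–14:45 = 4 h 49 min; less 30 min break → 4 h 19 min
Fri: 09:53–16:41 = 6 h 48 min; less 30 min break → 6 h 18 min
Sat: 05:30–13:51 = 8 h 21 min; less 30 min break → 7 h 51 min
Total worked: 46 h 28 min = 46.47 h.
Threshold 37.5 h → overtime 8 h 58 min, regular 37 h 30 min.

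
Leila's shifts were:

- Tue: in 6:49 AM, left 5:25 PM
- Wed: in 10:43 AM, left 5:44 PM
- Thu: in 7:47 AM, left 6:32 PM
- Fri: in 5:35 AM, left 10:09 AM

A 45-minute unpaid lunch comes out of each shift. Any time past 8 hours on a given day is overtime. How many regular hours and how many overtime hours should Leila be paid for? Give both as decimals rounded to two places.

Tue: 6:49 AM–5:25 PM = 10 h 36 min; less 45 min break → 9 h 51 min
Wed: 10:43 AM–5:44 PM = 7 h 1 min; less 45 min break → 6 h 16 min
Thu: 7:47 AM–6:32 PM = 10 h 45 min; less 45 min break → 10 h 0 min
Fri: 5:35 AM–10:09 AM = 4 h 34 min; less 45 min break → 3 h 49 min
Tue reg 8 h 0 min / OT 1 h 51 min; Wed reg 6 h 16 min / OT 0 h 0 min; Thu reg 8 h 0 min / OT 2 h 0 min; Fri reg 3 h 49 min / OT 0 h 0 min.
Totals: regular 26 h 5 min, overtime 3 h 51 min.

Regular 26.08 hours, overtime 3.85 hours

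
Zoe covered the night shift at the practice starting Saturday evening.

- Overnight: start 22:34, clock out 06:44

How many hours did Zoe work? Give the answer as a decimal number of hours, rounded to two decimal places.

Overnight: 22:34 → midnight = 1 h 26 min; midnight → 06:44 = 6 h 44 min; span 8 h 10 min

8.17 hours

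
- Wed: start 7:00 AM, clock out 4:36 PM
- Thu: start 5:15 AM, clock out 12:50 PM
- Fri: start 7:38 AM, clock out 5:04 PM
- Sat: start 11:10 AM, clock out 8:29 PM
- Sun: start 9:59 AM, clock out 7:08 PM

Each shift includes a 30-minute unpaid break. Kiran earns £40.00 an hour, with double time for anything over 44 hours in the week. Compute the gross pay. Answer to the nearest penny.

£1703.33

Wed: 7:00 AM–4:36 PM = 9 h 36 min; less 30 min break → 9 h 6 min
Thu: 5:15 AM–12:50 PM = 7 h 35 min; less 30 min break → 7 h 5 min
Fri: 7:38 AM–5:04 PM = 9 h 26 min; less 30 min break → 8 h 56 min
Sat: 11:10 AM–8:29 PM = 9 h 19 min; less 30 min break → 8 h 49 min
Sun: 9:59 AM–7:08 PM = 9 h 9 min; less 30 min break → 8 h 39 min
Total worked: 42 h 35 min = 2555 min.
Regular 42 h 35 min = 2555 min at £40.00/h; overtime 0 h 0 min = 0 min at £80.00/h.
Pay = (2555 × £40.00 + 0 × £80.00) ÷ 60 = £1703.33.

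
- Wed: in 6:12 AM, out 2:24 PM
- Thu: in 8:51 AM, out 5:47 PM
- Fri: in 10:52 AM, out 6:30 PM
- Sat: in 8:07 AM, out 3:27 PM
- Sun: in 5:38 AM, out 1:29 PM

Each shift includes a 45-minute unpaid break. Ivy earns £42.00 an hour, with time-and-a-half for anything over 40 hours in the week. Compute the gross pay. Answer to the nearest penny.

£1520.40

Wed: 6:12 AM–2:24 PM = 8 h 12 min; less 45 min break → 7 h 27 min
Thu: 8:51 AM–5:47 PM = 8 h 56 min; less 45 min break → 8 h 11 min
Fri: 10:52 AM–6:30 PM = 7 h 38 min; less 45 min break → 6 h 53 min
Sat: 8:07 AM–3:27 PM = 7 h 20 min; less 45 min break → 6 h 35 min
Sun: 5:38 AM–1:29 PM = 7 h 51 min; less 45 min break → 7 h 6 min
Total worked: 36 h 12 min = 2172 min.
Regular 36 h 12 min = 2172 min at £42.00/h; overtime 0 h 0 min = 0 min at £63.00/h.
Pay = (2172 × £42.00 + 0 × £63.00) ÷ 60 = £1520.40.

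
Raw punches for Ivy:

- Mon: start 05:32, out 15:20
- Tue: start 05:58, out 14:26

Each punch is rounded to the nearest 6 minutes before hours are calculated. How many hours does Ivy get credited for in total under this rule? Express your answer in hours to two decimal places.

18.20 hours

Mon: in 05:32→05:30, out 15:20→15:18; 9 h 48 min
Tue: in 05:58→06:00, out 14:26→14:24; 8 h 24 min
Total credited: 18 h 12 min.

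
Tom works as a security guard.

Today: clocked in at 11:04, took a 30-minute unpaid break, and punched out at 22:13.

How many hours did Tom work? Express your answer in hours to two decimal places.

Today: 11:04–22:13 = 11 h 9 min; less 30 min break → 10 h 39 min

10.65 hours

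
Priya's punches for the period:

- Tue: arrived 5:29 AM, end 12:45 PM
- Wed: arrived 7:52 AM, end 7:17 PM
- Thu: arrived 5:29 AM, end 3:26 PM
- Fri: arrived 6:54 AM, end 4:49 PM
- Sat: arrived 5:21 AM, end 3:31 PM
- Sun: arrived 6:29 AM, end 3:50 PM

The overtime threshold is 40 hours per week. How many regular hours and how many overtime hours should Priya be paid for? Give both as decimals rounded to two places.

Regular 40.00 hours, overtime 18.07 hours

Tue: 5:29 AM–12:45 PM = 7 h 16 min
Wed: 7:52 AM–7:17 PM = 11 h 25 min
Thu: 5:29 AM–3:26 PM = 9 h 57 min
Fri: 6:54 AM–4:49 PM = 9 h 55 min
Sat: 5:21 AM–3:31 PM = 10 h 10 min
Sun: 6:29 AM–3:50 PM = 9 h 21 min
Total worked: 58 h 4 min = 58.07 h.
Threshold 40 h → overtime 18 h 4 min, regular 40 h 0 min.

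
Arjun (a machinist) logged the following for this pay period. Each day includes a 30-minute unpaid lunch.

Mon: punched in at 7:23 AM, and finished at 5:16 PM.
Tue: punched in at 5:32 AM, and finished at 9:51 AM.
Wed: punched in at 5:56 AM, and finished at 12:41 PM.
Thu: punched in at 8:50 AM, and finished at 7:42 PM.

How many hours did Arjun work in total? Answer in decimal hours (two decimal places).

Mon: 7:23 AM–5:16 PM = 9 h 53 min; less 30 min break → 9 h 23 min
Tue: 5:32 AM–9:51 AM = 4 h 19 min; less 30 min break → 3 h 49 min
Wed: 5:56 AM–12:41 PM = 6 h 45 min; less 30 min break → 6 h 15 min
Thu: 8:50 AM–7:42 PM = 10 h 52 min; less 30 min break → 10 h 22 min
Total: 9 h 23 min + 3 h 49 min + 6 h 15 min + 10 h 22 min = 29 h 49 min.

29.82 hours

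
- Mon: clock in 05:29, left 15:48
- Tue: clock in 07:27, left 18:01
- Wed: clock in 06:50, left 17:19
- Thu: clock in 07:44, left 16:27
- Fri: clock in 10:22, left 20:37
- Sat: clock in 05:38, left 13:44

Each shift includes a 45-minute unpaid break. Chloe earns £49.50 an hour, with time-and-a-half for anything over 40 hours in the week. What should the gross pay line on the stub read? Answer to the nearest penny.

Mon: 05:29–15:48 = 10 h 19 min; less 45 min break → 9 h 34 min
Tue: 07:27–18:01 = 10 h 34 min; less 45 min break → 9 h 49 min
Wed: 06:50–17:19 = 10 h 29 min; less 45 min break → 9 h 44 min
Thu: 07:44–16:27 = 8 h 43 min; less 45 min break → 7 h 58 min
Fri: 10:22–20:37 = 10 h 15 min; less 45 min break → 9 h 30 min
Sat: 05:38–13:44 = 8 h 6 min; less 45 min break → 7 h 21 min
Total worked: 53 h 56 min = 3236 min.
Regular 40 h 0 min = 2400 min at £49.50/h; overtime 13 h 56 min = 836 min at £74.25/h.
Pay = (2400 × £49.50 + 836 × £74.25) ÷ 60 = £3014.55.

£3014.55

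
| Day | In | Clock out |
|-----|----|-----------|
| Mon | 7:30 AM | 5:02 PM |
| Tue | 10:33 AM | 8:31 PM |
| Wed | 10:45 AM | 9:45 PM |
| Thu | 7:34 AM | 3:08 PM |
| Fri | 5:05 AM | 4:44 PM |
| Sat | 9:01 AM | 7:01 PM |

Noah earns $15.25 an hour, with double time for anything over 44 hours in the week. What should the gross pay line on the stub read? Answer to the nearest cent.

Mon: 7:30 AM–5:02 PM = 9 h 32 min
Tue: 10:33 AM–8:31 PM = 9 h 58 min
Wed: 10:45 AM–9:45 PM = 11 h 0 min
Thu: 7:34 AM–3:08 PM = 7 h 34 min
Fri: 5:05 AM–4:44 PM = 11 h 39 min
Sat: 9:01 AM–7:01 PM = 10 h 0 min
Total worked: 59 h 43 min = 3583 min.
Regular 44 h 0 min = 2640 min at $15.25/h; overtime 15 h 43 min = 943 min at $30.50/h.
Pay = (2640 × $15.25 + 943 × $30.50) ÷ 60 = $1150.36.

$1150.36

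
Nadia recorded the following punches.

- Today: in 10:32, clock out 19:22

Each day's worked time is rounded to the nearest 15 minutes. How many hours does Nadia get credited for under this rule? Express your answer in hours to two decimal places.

8.75 hours

Today: 10:32–19:22 = 8 h 50 min → rounds to 8 h 45 min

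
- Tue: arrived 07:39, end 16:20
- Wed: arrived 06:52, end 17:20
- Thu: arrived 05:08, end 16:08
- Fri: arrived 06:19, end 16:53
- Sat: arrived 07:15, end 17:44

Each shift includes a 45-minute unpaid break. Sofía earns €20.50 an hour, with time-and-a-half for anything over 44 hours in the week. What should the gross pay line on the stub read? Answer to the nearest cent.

Tue: 07:39–16:20 = 8 h 41 min; less 45 min break → 7 h 56 min
Wed: 06:52–17:20 = 10 h 28 min; less 45 min break → 9 h 43 min
Thu: 05:08–16:08 = 11 h 0 min; less 45 min break → 10 h 15 min
Fri: 06:19–16:53 = 10 h 34 min; less 45 min break → 9 h 49 min
Sat: 07:15–17:44 = 10 h 29 min; less 45 min break → 9 h 44 min
Total worked: 47 h 27 min = 2847 min.
Regular 44 h 0 min = 2640 min at €20.50/h; overtime 3 h 27 min = 207 min at €30.75/h.
Pay = (2640 × €20.50 + 207 × €30.75) ÷ 60 = €1008.09.

€1008.09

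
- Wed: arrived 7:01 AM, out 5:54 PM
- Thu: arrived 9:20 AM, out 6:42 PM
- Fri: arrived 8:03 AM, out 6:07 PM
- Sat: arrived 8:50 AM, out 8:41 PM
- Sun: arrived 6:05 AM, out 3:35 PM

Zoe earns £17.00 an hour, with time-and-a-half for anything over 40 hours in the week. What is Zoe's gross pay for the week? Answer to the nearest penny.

Wed: 7:01 AM–5:54 PM = 10 h 53 min
Thu: 9:20 AM–6:42 PM = 9 h 22 min
Fri: 8:03 AM–6:07 PM = 10 h 4 min
Sat: 8:50 AM–8:41 PM = 11 h 51 min
Sun: 6:05 AM–3:35 PM = 9 h 30 min
Total worked: 51 h 40 min = 3100 min.
Regular 40 h 0 min = 2400 min at £17.00/h; overtime 11 h 40 min = 700 min at £25.50/h.
Pay = (2400 × £17.00 + 700 × £25.50) ÷ 60 = £977.50.

£977.50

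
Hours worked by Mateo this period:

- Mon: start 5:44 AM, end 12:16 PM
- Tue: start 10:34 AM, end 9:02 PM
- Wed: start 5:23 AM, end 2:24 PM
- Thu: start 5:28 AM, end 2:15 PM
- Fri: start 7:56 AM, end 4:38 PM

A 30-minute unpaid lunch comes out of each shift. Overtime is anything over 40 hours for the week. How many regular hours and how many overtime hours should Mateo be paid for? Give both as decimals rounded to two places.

Regular 40.00 hours, overtime 1.00 hours

Mon: 5:44 AM–12:16 PM = 6 h 32 min; less 30 min break → 6 h 2 min
Tue: 10:34 AM–9:02 PM = 10 h 28 min; less 30 min break → 9 h 58 min
Wed: 5:23 AM–2:24 PM = 9 h 1 min; less 30 min break → 8 h 31 min
Thu: 5:28 AM–2:15 PM = 8 h 47 min; less 30 min break → 8 h 17 min
Fri: 7:56 AM–4:38 PM = 8 h 42 min; less 30 min break → 8 h 12 min
Total worked: 41 h 0 min = 41.00 h.
Threshold 40 h → overtime 1 h 0 min, regular 40 h 0 min.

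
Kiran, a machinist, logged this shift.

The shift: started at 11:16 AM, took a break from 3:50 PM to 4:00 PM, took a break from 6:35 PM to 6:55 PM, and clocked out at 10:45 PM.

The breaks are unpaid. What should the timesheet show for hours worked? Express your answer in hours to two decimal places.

The shift: 11:16 AM–10:45 PM = 11 h 29 min; less 30 min break → 10 h 59 min

10.98 hours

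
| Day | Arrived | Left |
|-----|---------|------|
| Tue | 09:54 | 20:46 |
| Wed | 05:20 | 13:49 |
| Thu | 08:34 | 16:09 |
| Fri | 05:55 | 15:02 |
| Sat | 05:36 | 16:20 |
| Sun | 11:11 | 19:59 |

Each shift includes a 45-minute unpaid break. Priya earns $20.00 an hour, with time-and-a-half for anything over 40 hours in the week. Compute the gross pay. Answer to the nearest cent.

$1132.50

Tue: 09:54–20:46 = 10 h 52 min; less 45 min break → 10 h 7 min
Wed: 05:20–13:49 = 8 h 29 min; less 45 min break → 7 h 44 min
Thu: 08:34–16:09 = 7 h 35 min; less 45 min break → 6 h 50 min
Fri: 05:55–15:02 = 9 h 7 min; less 45 min break → 8 h 22 min
Sat: 05:36–16:20 = 10 h 44 min; less 45 min break → 9 h 59 min
Sun: 11:11–19:59 = 8 h 48 min; less 45 min break → 8 h 3 min
Total worked: 51 h 5 min = 3065 min.
Regular 40 h 0 min = 2400 min at $20.00/h; overtime 11 h 5 min = 665 min at $30.00/h.
Pay = (2400 × $20.00 + 665 × $30.00) ÷ 60 = $1132.50.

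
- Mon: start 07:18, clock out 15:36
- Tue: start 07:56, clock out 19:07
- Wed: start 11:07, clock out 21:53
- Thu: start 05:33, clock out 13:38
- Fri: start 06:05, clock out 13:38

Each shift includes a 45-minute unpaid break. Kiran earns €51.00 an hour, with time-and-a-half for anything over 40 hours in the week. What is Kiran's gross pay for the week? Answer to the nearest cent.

€2203.20

Mon: 07:18–15:36 = 8 h 18 min; less 45 min break → 7 h 33 min
Tue: 07:56–19:07 = 11 h 11 min; less 45 min break → 10 h 26 min
Wed: 11:07–21:53 = 10 h 46 min; less 45 min break → 10 h 1 min
Thu: 05:33–13:38 = 8 h 5 min; less 45 min break → 7 h 20 min
Fri: 06:05–13:38 = 7 h 33 min; less 45 min break → 6 h 48 min
Total worked: 42 h 8 min = 2528 min.
Regular 40 h 0 min = 2400 min at €51.00/h; overtime 2 h 8 min = 128 min at €76.50/h.
Pay = (2400 × €51.00 + 128 × €76.50) ÷ 60 = €2203.20.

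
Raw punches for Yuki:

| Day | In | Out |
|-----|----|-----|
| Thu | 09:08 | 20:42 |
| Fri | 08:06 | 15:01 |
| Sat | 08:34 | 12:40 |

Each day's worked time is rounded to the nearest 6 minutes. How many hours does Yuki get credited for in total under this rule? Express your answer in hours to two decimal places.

Thu: 09:08–20:42 = 11 h 34 min → rounds to 11 h 36 min
Fri: 08:06–15:01 = 6 h 55 min → rounds to 6 h 54 min
Sat: 08:34–12:40 = 4 h 6 min → rounds to 4 h 6 min
Total credited: 22 h 36 min.

22.60 hours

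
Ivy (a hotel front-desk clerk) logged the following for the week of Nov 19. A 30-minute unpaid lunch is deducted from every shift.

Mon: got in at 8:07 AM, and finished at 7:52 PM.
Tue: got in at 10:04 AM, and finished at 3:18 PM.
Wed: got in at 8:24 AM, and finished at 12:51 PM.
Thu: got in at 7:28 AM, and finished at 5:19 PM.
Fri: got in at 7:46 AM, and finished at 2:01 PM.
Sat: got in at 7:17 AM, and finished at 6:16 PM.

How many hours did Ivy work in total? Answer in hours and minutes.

Mon: 8:07 AM–7:52 PM = 11 h 45 min; less 30 min break → 11 h 15 min
Tue: 10:04 AM–3:18 PM = 5 h 14 min; less 30 min break → 4 h 44 min
Wed: 8:24 AM–12:51 PM = 4 h 27 min; less 30 min break → 3 h 57 min
Thu: 7:28 AM–5:19 PM = 9 h 51 min; less 30 min break → 9 h 21 min
Fri: 7:46 AM–2:01 PM = 6 h 15 min; less 30 min break → 5 h 45 min
Sat: 7:17 AM–6:16 PM = 10 h 59 min; less 30 min break → 10 h 29 min
Total: 11 h 15 min + 4 h 44 min + 3 h 57 min + 9 h 21 min + 5 h 45 min + 10 h 29 min = 45 h 31 min.

45 h 31 min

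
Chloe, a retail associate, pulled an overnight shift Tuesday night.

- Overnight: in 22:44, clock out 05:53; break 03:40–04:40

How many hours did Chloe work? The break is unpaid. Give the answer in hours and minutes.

6 h 9 min

Overnight: 22:44 → midnight = 1 h 16 min; midnight → 05:53 = 5 h 53 min; span 7 h 9 min; less 60 min break → 6 h 9 min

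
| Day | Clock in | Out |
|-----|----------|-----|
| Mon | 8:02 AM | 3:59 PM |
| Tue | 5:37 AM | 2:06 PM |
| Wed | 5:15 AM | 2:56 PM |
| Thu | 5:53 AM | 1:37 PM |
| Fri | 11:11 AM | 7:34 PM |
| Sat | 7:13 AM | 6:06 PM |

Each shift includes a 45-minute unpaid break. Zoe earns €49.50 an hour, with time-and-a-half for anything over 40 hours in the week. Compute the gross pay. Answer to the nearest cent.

€2619.79

Mon: 8:02 AM–3:59 PM = 7 h 57 min; less 45 min break → 7 h 12 min
Tue: 5:37 AM–2:06 PM = 8 h 29 min; less 45 min break → 7 h 44 min
Wed: 5:15 AM–2:56 PM = 9 h 41 min; less 45 min break → 8 h 56 min
Thu: 5:53 AM–1:37 PM = 7 h 44 min; less 45 min break → 6 h 59 min
Fri: 11:11 AM–7:34 PM = 8 h 23 min; less 45 min break → 7 h 38 min
Sat: 7:13 AM–6:06 PM = 10 h 53 min; less 45 min break → 10 h 8 min
Total worked: 48 h 37 min = 2917 min.
Regular 40 h 0 min = 2400 min at €49.50/h; overtime 8 h 37 min = 517 min at €74.25/h.
Pay = (2400 × €49.50 + 517 × €74.25) ÷ 60 = €2619.79.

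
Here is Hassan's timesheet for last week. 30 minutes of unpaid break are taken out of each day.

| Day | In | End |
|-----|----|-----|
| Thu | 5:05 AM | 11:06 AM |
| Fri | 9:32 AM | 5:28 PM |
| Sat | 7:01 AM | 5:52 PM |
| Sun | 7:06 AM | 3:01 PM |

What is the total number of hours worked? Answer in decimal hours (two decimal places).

Thu: 5:05 AM–11:06 AM = 6 h 1 min; less 30 min break → 5 h 31 min
Fri: 9:32 AM–5:28 PM = 7 h 56 min; less 30 min break → 7 h 26 min
Sat: 7:01 AM–5:52 PM = 10 h 51 min; less 30 min break → 10 h 21 min
Sun: 7:06 AM–3:01 PM = 7 h 55 min; less 30 min break → 7 h 25 min
Total: 5 h 31 min + 7 h 26 min + 10 h 21 min + 7 h 25 min = 30 h 43 min.

30.72 hours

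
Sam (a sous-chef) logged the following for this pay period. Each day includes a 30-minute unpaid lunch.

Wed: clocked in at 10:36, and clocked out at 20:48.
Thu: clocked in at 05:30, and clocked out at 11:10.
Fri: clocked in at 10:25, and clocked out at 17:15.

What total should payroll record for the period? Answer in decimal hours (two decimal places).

Wed: 10:36–20:48 = 10 h 12 min; less 30 min break → 9 h 42 min
Thu: 05:30–11:10 = 5 h 40 min; less 30 min break → 5 h 10 min
Fri: 10:25–17:15 = 6 h 50 min; less 30 min break → 6 h 20 min
Total: 9 h 42 min + 5 h 10 min + 6 h 20 min = 21 h 12 min.

21.20 hours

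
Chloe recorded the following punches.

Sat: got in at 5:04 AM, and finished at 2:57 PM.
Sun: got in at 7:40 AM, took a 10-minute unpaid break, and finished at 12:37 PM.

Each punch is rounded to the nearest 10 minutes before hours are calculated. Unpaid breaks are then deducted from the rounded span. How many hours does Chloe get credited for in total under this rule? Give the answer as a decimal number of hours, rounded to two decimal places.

14.83 hours

Sat: in 5:04 AM→5:00 AM, out 2:57 PM→3:00 PM; 10 h 0 min
Sun: in 7:40 AM→7:40 AM, out 12:37 PM→12:40 PM; 5 h 0 min − 10 min = 4 h 50 min
Total credited: 14 h 50 min.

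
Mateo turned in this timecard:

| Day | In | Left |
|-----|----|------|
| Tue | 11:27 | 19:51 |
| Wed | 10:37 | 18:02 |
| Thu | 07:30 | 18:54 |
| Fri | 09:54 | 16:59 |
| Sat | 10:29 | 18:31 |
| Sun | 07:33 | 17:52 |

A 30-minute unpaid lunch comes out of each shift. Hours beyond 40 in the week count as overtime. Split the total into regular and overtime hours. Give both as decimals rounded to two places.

Tue: 11:27–19:51 = 8 h 24 min; less 30 min break → 7 h 54 min
Wed: 10:37–18:02 = 7 h 25 min; less 30 min break → 6 h 55 min
Thu: 07:30–18:54 = 11 h 24 min; less 30 min break → 10 h 54 min
Fri: 09:54–16:59 = 7 h 5 min; less 30 min break → 6 h 35 min
Sat: 10:29–18:31 = 8 h 2 min; less 30 min break → 7 h 32 min
Sun: 07:33–17:52 = 10 h 19 min; less 30 min break → 9 h 49 min
Total worked: 49 h 39 min = 49.65 h.
Threshold 40 h → overtime 9 h 39 min, regular 40 h 0 min.

Regular 40.00 hours, overtime 9.65 hours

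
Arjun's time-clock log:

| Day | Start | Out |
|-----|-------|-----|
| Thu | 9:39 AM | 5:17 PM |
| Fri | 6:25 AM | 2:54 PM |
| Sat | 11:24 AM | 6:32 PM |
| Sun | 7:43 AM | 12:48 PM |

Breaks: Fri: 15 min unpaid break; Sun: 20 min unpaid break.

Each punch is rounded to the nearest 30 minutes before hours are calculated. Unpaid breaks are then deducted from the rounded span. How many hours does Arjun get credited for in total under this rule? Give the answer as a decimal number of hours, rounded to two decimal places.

28.42 hours

Thu: in 9:39 AM→9:30 AM, out 5:17 PM→5:30 PM; 8 h 0 min
Fri: in 6:25 AM→6:30 AM, out 2:54 PM→3:00 PM; 8 h 30 min − 15 min = 8 h 15 min
Sat: in 11:24 AM→11:30 AM, out 6:32 PM→6:30 PM; 7 h 0 min
Sun: in 7:43 AM→7:30 AM, out 12:48 PM→1:00 PM; 5 h 30 min − 20 min = 5 h 10 min
Total credited: 28 h 25 min.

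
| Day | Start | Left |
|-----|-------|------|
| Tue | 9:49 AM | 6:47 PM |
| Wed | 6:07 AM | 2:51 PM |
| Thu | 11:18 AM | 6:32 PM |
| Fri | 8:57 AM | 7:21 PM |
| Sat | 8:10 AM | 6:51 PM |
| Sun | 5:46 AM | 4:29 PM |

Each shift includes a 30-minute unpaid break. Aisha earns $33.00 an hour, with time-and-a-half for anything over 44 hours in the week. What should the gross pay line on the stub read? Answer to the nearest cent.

Tue: 9:49 AM–6:47 PM = 8 h 58 min; less 30 min break → 8 h 28 min
Wed: 6:07 AM–2:51 PM = 8 h 44 min; less 30 min break → 8 h 14 min
Thu: 11:18 AM–6:32 PM = 7 h 14 min; less 30 min break → 6 h 44 min
Fri: 8:57 AM–7:21 PM = 10 h 24 min; less 30 min break → 9 h 54 min
Sat: 8:10 AM–6:51 PM = 10 h 41 min; less 30 min break → 10 h 11 min
Sun: 5:46 AM–4:29 PM = 10 h 43 min; less 30 min break → 10 h 13 min
Total worked: 53 h 44 min = 3224 min.
Regular 44 h 0 min = 2640 min at $33.00/h; overtime 9 h 44 min = 584 min at $49.50/h.
Pay = (2640 × $33.00 + 584 × $49.50) ÷ 60 = $1933.80.

$1933.80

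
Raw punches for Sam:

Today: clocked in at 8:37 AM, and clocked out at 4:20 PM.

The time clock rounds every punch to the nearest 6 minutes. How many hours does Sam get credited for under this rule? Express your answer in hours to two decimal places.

Today: in 8:37 AM→8:36 AM, out 4:20 PM→4:18 PM; 7 h 42 min

7.70 hours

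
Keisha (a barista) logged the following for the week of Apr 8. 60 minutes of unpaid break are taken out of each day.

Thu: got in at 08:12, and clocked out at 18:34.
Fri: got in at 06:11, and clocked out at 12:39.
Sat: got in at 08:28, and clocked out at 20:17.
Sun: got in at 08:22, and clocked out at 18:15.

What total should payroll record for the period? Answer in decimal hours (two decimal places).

34.53 hours

Thu: 08:12–18:34 = 10 h 22 min; less 60 min break → 9 h 22 min
Fri: 06:11–12:39 = 6 h 28 min; less 60 min break → 5 h 28 min
Sat: 08:28–20:17 = 11 h 49 min; less 60 min break → 10 h 49 min
Sun: 08:22–18:15 = 9 h 53 min; less 60 min break → 8 h 53 min
Total: 9 h 22 min + 5 h 28 min + 10 h 49 min + 8 h 53 min = 34 h 32 min.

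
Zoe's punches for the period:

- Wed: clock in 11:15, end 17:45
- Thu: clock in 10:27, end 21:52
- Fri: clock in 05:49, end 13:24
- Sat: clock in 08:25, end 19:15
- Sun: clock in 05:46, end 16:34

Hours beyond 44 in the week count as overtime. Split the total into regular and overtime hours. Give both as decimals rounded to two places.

Wed: 11:15–17:45 = 6 h 30 min
Thu: 10:27–21:52 = 11 h 25 min
Fri: 05:49–13:24 = 7 h 35 min
Sat: 08:25–19:15 = 10 h 50 min
Sun: 05:46–16:34 = 10 h 48 min
Total worked: 47 h 8 min = 47.13 h.
Threshold 44 h → overtime 3 h 8 min, regular 44 h 0 min.

Regular 44.00 hours, overtime 3.13 hours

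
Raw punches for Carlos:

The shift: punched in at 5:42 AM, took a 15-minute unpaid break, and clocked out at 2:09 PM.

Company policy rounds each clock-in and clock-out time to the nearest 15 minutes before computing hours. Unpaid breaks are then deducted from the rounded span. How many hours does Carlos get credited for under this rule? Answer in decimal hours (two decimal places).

The shift: in 5:42 AM→5:45 AM, out 2:09 PM→2:15 PM; 8 h 30 min − 15 min = 8 h 15 min

8.25 hours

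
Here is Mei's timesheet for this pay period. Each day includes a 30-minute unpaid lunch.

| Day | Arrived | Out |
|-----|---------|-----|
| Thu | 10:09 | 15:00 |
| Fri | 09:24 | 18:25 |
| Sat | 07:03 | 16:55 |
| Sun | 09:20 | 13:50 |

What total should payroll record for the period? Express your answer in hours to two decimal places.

26.23 hours

Thu: 10:09–15:00 = 4 h 51 min; less 30 min break → 4 h 21 min
Fri: 09:24–18:25 = 9 h 1 min; less 30 min break → 8 h 31 min
Sat: 07:03–16:55 = 9 h 52 min; less 30 min break → 9 h 22 min
Sun: 09:20–13:50 = 4 h 30 min; less 30 min break → 4 h 0 min
Total: 4 h 21 min + 8 h 31 min + 9 h 22 min + 4 h 0 min = 26 h 14 min.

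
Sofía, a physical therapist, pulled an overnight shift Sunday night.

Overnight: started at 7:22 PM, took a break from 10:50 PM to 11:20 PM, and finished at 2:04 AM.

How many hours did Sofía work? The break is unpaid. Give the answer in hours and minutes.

6 h 12 min

Overnight: 7:22 PM → midnight = 4 h 38 min; midnight → 2:04 AM = 2 h 4 min; span 6 h 42 min; less 30 min break → 6 h 12 min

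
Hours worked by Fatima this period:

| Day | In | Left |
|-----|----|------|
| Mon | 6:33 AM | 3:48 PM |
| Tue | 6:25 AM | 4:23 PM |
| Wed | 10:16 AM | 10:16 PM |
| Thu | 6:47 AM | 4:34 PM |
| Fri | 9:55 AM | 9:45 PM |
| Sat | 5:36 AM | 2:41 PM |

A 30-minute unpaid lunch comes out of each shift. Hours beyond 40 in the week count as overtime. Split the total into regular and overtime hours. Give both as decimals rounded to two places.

Regular 40.00 hours, overtime 18.92 hours

Mon: 6:33 AM–3:48 PM = 9 h 15 min; less 30 min break → 8 h 45 min
Tue: 6:25 AM–4:23 PM = 9 h 58 min; less 30 min break → 9 h 28 min
Wed: 10:16 AM–10:16 PM = 12 h 0 min; less 30 min break → 11 h 30 min
Thu: 6:47 AM–4:34 PM = 9 h 47 min; less 30 min break → 9 h 17 min
Fri: 9:55 AM–9:45 PM = 11 h 50 min; less 30 min break → 11 h 20 min
Sat: 5:36 AM–2:41 PM = 9 h 5 min; less 30 min break → 8 h 35 min
Total worked: 58 h 55 min = 58.92 h.
Threshold 40 h → overtime 18 h 55 min, regular 40 h 0 min.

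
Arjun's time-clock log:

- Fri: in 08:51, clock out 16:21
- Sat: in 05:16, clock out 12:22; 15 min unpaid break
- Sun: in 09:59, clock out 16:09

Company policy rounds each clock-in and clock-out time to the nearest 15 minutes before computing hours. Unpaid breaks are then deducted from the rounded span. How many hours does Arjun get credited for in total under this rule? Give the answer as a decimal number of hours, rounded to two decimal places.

20.50 hours

Fri: in 08:51→08:45, out 16:21→16:15; 7 h 30 min
Sat: in 05:16→05:15, out 12:22→12:15; 7 h 0 min − 15 min = 6 h 45 min
Sun: in 09:59→10:00, out 16:09→16:15; 6 h 15 min
Total credited: 20 h 30 min.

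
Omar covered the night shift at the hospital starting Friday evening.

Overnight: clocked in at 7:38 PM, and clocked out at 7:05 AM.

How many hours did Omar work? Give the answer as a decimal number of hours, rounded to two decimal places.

Overnight: 7:38 PM → midnight = 4 h 22 min; midnight → 7:05 AM = 7 h 5 min; span 11 h 27 min

11.45 hours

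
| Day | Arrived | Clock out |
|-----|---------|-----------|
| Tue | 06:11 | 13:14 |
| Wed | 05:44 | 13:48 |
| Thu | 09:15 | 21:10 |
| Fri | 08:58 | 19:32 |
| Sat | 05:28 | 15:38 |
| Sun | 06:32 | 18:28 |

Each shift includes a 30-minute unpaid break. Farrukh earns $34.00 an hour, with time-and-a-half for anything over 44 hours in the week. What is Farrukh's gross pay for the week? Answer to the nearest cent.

$2143.70

Tue: 06:11–13:14 = 7 h 3 min; less 30 min break → 6 h 33 min
Wed: 05:44–13:48 = 8 h 4 min; less 30 min break → 7 h 34 min
Thu: 09:15–21:10 = 11 h 55 min; less 30 min break → 11 h 25 min
Fri: 08:58–19:32 = 10 h 34 min; less 30 min break → 10 h 4 min
Sat: 05:28–15:38 = 10 h 10 min; less 30 min break → 9 h 40 min
Sun: 06:32–18:28 = 11 h 56 min; less 30 min break → 11 h 26 min
Total worked: 56 h 42 min = 3402 min.
Regular 44 h 0 min = 2640 min at $34.00/h; overtime 12 h 42 min = 762 min at $51.00/h.
Pay = (2640 × $34.00 + 762 × $51.00) ÷ 60 = $2143.70.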